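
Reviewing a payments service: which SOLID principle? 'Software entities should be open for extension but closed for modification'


This describes the Open/Closed Principle (OCP)

Open/Closed Principle (OCP)


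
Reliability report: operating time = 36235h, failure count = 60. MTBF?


Formula: MTBF = Total operating time / Number of failures
MTBF = 36235 / 60
MTBF = 603.92 hours

603.92 hours


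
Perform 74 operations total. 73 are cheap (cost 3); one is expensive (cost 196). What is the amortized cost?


Formula: Amortized cost = Total cost / Operations
Total cost = (73 * 3) + (1 * 196)
Total cost = 219 + 196 = 415
Amortized = 415 / 74 = 5.6081

5.6081


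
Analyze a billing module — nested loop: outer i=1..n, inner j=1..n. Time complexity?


Reasoning: n iterations times n iterations
Complexity: O(n^2)

O(n^2)


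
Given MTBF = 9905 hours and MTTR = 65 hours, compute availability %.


Availability = MTBF / (MTBF + MTTR)
Availability = 9905 / (9905 + 65)
Availability = 9905 / 9970
Availability = 99.348%

99.348%


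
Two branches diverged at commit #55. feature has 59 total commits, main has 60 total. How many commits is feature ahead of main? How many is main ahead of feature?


Common ancestor: commit #55
feature commits after divergence: 59 - 55 = 4
main commits after divergence: 60 - 55 = 5
feature is 4 commits ahead of main
main is 5 commits ahead of feature

feature ahead: 4, main ahead: 5


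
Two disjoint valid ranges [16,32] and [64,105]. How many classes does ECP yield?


Valid ranges: [16,32] and [64,105]
Class 1: x < 16 — invalid
Class 2: 16 ≤ x ≤ 32 — valid
Class 3: 32 < x < 64 — invalid (gap between ranges)
Class 4: 64 ≤ x ≤ 105 — valid
Class 5: x > 105 — invalid
Total equivalence classes: 5

5 equivalence classes


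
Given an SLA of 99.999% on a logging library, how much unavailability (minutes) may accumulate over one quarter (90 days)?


Formula: allowed downtime = period * (100 - SLA) / 100
Period (quarter (90 days)) = 129600 minutes
Unavailability fraction = (100 - 99.999) / 100
Allowed downtime = 129600 * (100 - 99.999) / 100
Allowed downtime = 1.296 minutes

1.296 minutes


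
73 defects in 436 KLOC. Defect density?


Defect density = defects / KLOC
Defect density = 73 / 436
Defect density = 0.167 defects/KLOC

0.167 defects/KLOC


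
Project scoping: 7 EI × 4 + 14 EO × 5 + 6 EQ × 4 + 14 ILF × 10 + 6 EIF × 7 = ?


UFP = EI*4 + EO*5 + EQ*4 + ILF*10 + EIF*7
UFP = 7*4 + 14*5 + 6*4 + 14*10 + 6*7
UFP = 28 + 70 + 24 + 140 + 42
UFP = 304

304


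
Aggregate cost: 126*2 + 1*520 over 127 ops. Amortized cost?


Formula: Amortized cost = Total cost / Operations
Total cost = (126 * 2) + (1 * 520)
Total cost = 252 + 520 = 772
Amortized = 772 / 127 = 6.0787

6.0787


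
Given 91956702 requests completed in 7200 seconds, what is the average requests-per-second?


Formula: throughput = requests / seconds
throughput = 91956702 / 7200
throughput = 12771.76 requests/second

12771.76 requests/second


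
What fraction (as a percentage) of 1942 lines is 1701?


Coverage = covered / total * 100
Coverage = 1701 / 1942 * 100
Coverage = 87.59%

87.59%


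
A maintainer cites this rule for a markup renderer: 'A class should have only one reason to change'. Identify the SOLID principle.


This describes the Single Responsibility Principle (SRP)

Single Responsibility Principle (SRP)


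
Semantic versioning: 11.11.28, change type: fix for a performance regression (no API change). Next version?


Current: 11.11.28
Change category: 'fix for a performance regression (no API change)' → patch bump
SemVer rule: patch bump → increment PATCH (MAJOR and MINOR unchanged)
New: 11.11.29

11.11.29


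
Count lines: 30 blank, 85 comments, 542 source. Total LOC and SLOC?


Total LOC = blank + comment + code
Total LOC = 30 + 85 + 542 = 657
SLOC (source only) = code = 542

Total LOC: 657, SLOC: 542


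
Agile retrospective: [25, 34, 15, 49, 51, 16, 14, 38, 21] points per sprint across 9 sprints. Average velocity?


Formula: Avg velocity = Total points / Number of sprints
Points: [25, 34, 15, 49, 51, 16, 14, 38, 21]
Sum = 25 + 34 + 15 + 49 + 51 + 16 + 14 + 38 + 21 = 263
Avg velocity = 263 / 9 = 29.22 points/sprint

29.22 points/sprint


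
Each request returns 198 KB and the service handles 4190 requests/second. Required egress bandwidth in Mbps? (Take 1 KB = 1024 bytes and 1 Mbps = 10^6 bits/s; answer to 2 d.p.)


Formula: Mbps = payload_bytes * RPS * 8 / 1e6
Payload per request = 198 KB = 198 * 1024 = 202752 bytes
Total bytes/sec = 202752 * 4190 = 849530880
Total bits/sec = 849530880 * 8 = 6796247040
Mbps = 6796247040 / 1e6 = 6796.25

6796.25 Mbps


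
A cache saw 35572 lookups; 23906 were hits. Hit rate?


Formula: hit rate = hits / (hits + misses) * 100
hit rate = 23906 / (23906 + 11666) * 100
hit rate = 23906 / 35572 * 100
hit rate = 67.2%

67.2%


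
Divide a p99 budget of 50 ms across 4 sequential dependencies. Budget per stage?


Formula: per_stage = total_budget / stages
per_stage = 50 / 4
per_stage = 12.5 ms

12.5 ms


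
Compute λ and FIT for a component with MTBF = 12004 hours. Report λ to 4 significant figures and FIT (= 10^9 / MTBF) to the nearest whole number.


Formula: λ = 1 / MTBF; FIT = λ × 1e9 = 1e9 / MTBF
λ = 1 / 12004 ≈ 8.331e-05 failures/hour
FIT = 1e9 / 12004 ≈ 83306 failures per 1e9 hours (nearest whole number)

λ = 8.331e-05 /h, FIT = 83306


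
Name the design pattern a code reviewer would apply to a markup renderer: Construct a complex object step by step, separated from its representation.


This matches the Builder pattern

Builder


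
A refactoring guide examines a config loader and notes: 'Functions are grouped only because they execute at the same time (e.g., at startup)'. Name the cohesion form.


Reasoning: Related by timing only
Type: Temporal cohesion

Temporal cohesion


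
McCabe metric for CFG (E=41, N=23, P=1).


Formula: V(G) = E - N + 2P
V(G) = 41 - 23 + 2*1
V(G) = 18 + 2
V(G) = 20

20


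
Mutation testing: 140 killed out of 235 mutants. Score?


Mutation score = killed / total * 100
Mutation score = 140 / 235 * 100
Mutation score = 59.57%

59.57%


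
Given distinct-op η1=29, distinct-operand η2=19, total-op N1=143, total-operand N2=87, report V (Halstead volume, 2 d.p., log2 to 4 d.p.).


Formula: V = N * log2(η), where N = N1 + N2 and η = η1 + η2
η = 29 + 19 = 48
N = 143 + 87 = 230
log2(48) ≈ 5.5850
V = 230 * 5.5850 = 1284.55

1284.55


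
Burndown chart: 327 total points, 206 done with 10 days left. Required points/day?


Formula: Required rate = Remaining points / Days left
Remaining = 327 - 206 = 121 points
Required rate = 121 / 10 = 12.1 points/day

12.1 points/day


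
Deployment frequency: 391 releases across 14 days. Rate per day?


Formula: deployments per day = releases / days
= 391 / 14
= 27.929 deploys/day
(equivalently, 195.5 deploys/week)

27.929 deploys/day


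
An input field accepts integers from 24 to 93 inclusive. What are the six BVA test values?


Range: [24, 93]
Boundaries: just below min, min, min+1, max-1, max, just above max
Values: [23, 24, 25, 92, 93, 94]

[23, 24, 25, 92, 93, 94]


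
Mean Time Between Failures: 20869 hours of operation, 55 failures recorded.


Formula: MTBF = Total operating time / Number of failures
MTBF = 20869 / 55
MTBF = 379.44 hours

379.44 hours


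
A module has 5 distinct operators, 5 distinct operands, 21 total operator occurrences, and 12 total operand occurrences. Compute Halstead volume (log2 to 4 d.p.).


Formula: V = N * log2(η), where N = N1 + N2 and η = η1 + η2
η = 5 + 5 = 10
N = 21 + 12 = 33
log2(10) ≈ 3.3219
V = 33 * 3.3219 = 109.62

109.62


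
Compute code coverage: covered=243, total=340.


Coverage = covered / total * 100
Coverage = 243 / 340 * 100
Coverage = 71.47%

71.47%


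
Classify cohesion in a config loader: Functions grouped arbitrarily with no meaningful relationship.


Reasoning: Worst: random grouping
Type: Coincidental cohesion

Coincidental cohesion


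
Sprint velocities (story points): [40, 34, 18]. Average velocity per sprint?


Formula: Avg velocity = Total points / Number of sprints
Points: [40, 34, 18]
Sum = 40 + 34 + 18 = 92
Avg velocity = 92 / 3 = 30.67 points/sprint

30.67 points/sprint


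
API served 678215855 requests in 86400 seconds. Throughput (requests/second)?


Formula: throughput = requests / seconds
throughput = 678215855 / 86400
throughput = 7849.72 requests/second

7849.72 requests/second


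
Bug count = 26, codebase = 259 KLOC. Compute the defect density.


Defect density = defects / KLOC
Defect density = 26 / 259
Defect density = 0.1 defects/KLOC

0.1 defects/KLOC


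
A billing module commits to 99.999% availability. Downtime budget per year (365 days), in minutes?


Formula: allowed downtime = period * (100 - SLA) / 100
Period (year (365 days)) = 525600 minutes
Unavailability fraction = (100 - 99.999) / 100
Allowed downtime = 525600 * (100 - 99.999) / 100
Allowed downtime = 5.256 minutes

5.256 minutes


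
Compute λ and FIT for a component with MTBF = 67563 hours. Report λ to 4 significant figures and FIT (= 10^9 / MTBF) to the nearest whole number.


Formula: λ = 1 / MTBF; FIT = λ × 1e9 = 1e9 / MTBF
λ = 1 / 67563 ≈ 1.480e-05 failures/hour
FIT = 1e9 / 67563 ≈ 14801 failures per 1e9 hours (nearest whole number)

λ = 1.480e-05 /h, FIT = 14801


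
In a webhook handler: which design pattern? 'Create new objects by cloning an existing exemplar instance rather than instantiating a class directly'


This matches the Prototype pattern

Prototype


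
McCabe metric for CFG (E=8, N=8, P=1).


Formula: V(G) = E - N + 2P
V(G) = 8 - 8 + 2*1
V(G) = 0 + 2
V(G) = 2

2


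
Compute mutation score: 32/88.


Mutation score = killed / total * 100
Mutation score = 32 / 88 * 100
Mutation score = 36.36%

36.36%


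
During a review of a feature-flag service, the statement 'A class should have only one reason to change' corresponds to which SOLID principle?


This describes the Single Responsibility Principle (SRP)

Single Responsibility Principle (SRP)


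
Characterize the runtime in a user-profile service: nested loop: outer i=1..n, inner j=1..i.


Reasoning: triangle: n(n+1)/2 ~ n^2/2
Complexity: O(n^2)

O(n^2)


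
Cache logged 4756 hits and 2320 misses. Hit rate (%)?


Formula: hit rate = hits / (hits + misses) * 100
hit rate = 4756 / (4756 + 2320) * 100
hit rate = 4756 / 7076 * 100
hit rate = 67.21%

67.21%


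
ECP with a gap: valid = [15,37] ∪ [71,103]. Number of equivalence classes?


Valid ranges: [15,37] and [71,103]
Class 1: x < 15 — invalid
Class 2: 15 ≤ x ≤ 37 — valid
Class 3: 37 < x < 71 — invalid (gap between ranges)
Class 4: 71 ≤ x ≤ 103 — valid
Class 5: x > 103 — invalid
Total equivalence classes: 5

5 equivalence classes


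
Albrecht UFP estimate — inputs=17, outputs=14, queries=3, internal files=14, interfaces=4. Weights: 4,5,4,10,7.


UFP = EI*4 + EO*5 + EQ*4 + ILF*10 + EIF*7
UFP = 17*4 + 14*5 + 3*4 + 14*10 + 4*7
UFP = 68 + 70 + 12 + 140 + 28
UFP = 318

318


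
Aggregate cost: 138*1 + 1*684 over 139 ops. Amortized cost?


Formula: Amortized cost = Total cost / Operations
Total cost = (138 * 1) + (1 * 684)
Total cost = 138 + 684 = 822
Amortized = 822 / 139 = 5.9137

5.9137


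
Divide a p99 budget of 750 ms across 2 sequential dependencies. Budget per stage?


Formula: per_stage = total_budget / stages
per_stage = 750 / 2
per_stage = 375.0 ms

375.0 ms


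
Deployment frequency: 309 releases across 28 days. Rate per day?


Formula: deployments per day = releases / days
= 309 / 28
= 11.036 deploys/day
(equivalently, 77.25 deploys/week)

11.036 deploys/day


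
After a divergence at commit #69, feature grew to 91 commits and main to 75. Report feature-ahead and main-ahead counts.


Common ancestor: commit #69
feature commits after divergence: 91 - 69 = 22
main commits after divergence: 75 - 69 = 6
feature is 22 commits ahead of main
main is 6 commits ahead of feature

feature ahead: 22, main ahead: 6


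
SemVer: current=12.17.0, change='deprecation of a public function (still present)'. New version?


Current: 12.17.0
Change category: 'deprecation of a public function (still present)' → minor bump
SemVer rule: minor bump → increment MINOR, reset PATCH to 0 (MAJOR unchanged)
New: 12.18.0

12.18.0


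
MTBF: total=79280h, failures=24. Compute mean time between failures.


Formula: MTBF = Total operating time / Number of failures
MTBF = 79280 / 24
MTBF = 3303.33 hours

3303.33 hours


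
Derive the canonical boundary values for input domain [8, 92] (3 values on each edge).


Range: [8, 92]
Boundaries: just below min, min, min+1, max-1, max, just above max
Values: [7, 8, 9, 91, 92, 93]

[7, 8, 9, 91, 92, 93]


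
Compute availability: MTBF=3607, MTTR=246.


Availability = MTBF / (MTBF + MTTR)
Availability = 3607 / (3607 + 246)
Availability = 3607 / 3853
Availability = 93.6154%

93.6154%


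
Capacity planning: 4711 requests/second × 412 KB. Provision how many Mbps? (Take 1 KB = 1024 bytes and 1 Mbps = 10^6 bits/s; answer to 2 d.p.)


Formula: Mbps = payload_bytes * RPS * 8 / 1e6
Payload per request = 412 KB = 412 * 1024 = 421888 bytes
Total bytes/sec = 421888 * 4711 = 1987514368
Total bits/sec = 1987514368 * 8 = 15900114944
Mbps = 15900114944 / 1e6 = 15900.11

15900.11 Mbps


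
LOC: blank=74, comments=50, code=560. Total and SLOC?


Total LOC = blank + comment + code
Total LOC = 74 + 50 + 560 = 684
SLOC (source only) = code = 560

Total LOC: 684, SLOC: 560


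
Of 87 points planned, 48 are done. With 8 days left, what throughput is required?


Formula: Required rate = Remaining points / Days left
Remaining = 87 - 48 = 39 points
Required rate = 39 / 8 = 4.88 points/day

4.88 points/day


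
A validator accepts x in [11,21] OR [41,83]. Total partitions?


Valid ranges: [11,21] and [41,83]
Class 1: x < 11 — invalid
Class 2: 11 ≤ x ≤ 21 — valid
Class 3: 21 < x < 41 — invalid (gap between ranges)
Class 4: 41 ≤ x ≤ 83 — valid
Class 5: x > 83 — invalid
Total equivalence classes: 5

5 equivalence classes


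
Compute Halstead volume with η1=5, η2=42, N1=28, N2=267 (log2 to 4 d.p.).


Formula: V = N * log2(η), where N = N1 + N2 and η = η1 + η2
η = 5 + 42 = 47
N = 28 + 267 = 295
log2(47) ≈ 5.5546
V = 295 * 5.5546 = 1638.61

1638.61


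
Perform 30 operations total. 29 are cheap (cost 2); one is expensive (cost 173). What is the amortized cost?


Formula: Amortized cost = Total cost / Operations
Total cost = (29 * 2) + (1 * 173)
Total cost = 58 + 173 = 231
Amortized = 231 / 30 = 7.7

7.7


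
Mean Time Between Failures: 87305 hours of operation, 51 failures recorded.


Formula: MTBF = Total operating time / Number of failures
MTBF = 87305 / 51
MTBF = 1711.86 hours

1711.86 hours


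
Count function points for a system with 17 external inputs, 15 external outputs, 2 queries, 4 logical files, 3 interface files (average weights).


UFP = EI*4 + EO*5 + EQ*4 + ILF*10 + EIF*7
UFP = 17*4 + 15*5 + 2*4 + 4*10 + 3*7
UFP = 68 + 75 + 8 + 40 + 21
UFP = 212

212


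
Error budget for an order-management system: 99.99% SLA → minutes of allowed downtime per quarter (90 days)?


Formula: allowed downtime = period * (100 - SLA) / 100
Period (quarter (90 days)) = 129600 minutes
Unavailability fraction = (100 - 99.99) / 100
Allowed downtime = 129600 * (100 - 99.99) / 100
Allowed downtime = 12.96 minutes

12.96 minutes


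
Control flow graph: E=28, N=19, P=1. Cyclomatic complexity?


Formula: V(G) = E - N + 2P
V(G) = 28 - 19 + 2*1
V(G) = 9 + 2
V(G) = 11

11


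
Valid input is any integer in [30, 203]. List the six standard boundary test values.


Range: [30, 203]
Boundaries: just below min, min, min+1, max-1, max, just above max
Values: [29, 30, 31, 202, 203, 204]

[29, 30, 31, 202, 203, 204]


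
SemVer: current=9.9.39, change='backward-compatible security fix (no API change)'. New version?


Current: 9.9.39
Change category: 'backward-compatible security fix (no API change)' → patch bump
SemVer rule: patch bump → increment PATCH (MAJOR and MINOR unchanged)
New: 9.9.40

9.9.40


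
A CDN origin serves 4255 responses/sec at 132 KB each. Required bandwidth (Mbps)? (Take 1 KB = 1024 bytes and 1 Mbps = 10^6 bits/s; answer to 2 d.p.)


Formula: Mbps = payload_bytes * RPS * 8 / 1e6
Payload per request = 132 KB = 132 * 1024 = 135168 bytes
Total bytes/sec = 135168 * 4255 = 575139840
Total bits/sec = 575139840 * 8 = 4601118720
Mbps = 4601118720 / 1e6 = 4601.12

4601.12 Mbps


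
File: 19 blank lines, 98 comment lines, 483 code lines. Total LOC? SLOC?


Total LOC = blank + comment + code
Total LOC = 19 + 98 + 483 = 600
SLOC (source only) = code = 483

Total LOC: 600, SLOC: 483


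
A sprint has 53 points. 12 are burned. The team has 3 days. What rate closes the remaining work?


Formula: Required rate = Remaining points / Days left
Remaining = 53 - 12 = 41 points
Required rate = 41 / 3 = 13.67 points/day

13.67 points/day


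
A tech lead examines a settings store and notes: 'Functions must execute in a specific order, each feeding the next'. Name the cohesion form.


Reasoning: Output of one is input to next
Type: Sequential cohesion

Sequential cohesion


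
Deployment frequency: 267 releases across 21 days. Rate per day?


Formula: deployments per day = releases / days
= 267 / 21
= 12.714 deploys/day
(equivalently, 89.0 deploys/week)

12.714 deploys/day


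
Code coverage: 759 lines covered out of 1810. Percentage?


Coverage = covered / total * 100
Coverage = 759 / 1810 * 100
Coverage = 41.93%

41.93%


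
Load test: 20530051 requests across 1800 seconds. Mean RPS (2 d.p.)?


Formula: throughput = requests / seconds
throughput = 20530051 / 1800
throughput = 11405.58 requests/second

11405.58 requests/second


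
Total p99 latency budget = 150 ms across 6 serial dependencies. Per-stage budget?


Formula: per_stage = total_budget / stages
per_stage = 150 / 6
per_stage = 25.0 ms

25.0 ms


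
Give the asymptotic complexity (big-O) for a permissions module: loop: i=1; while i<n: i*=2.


Reasoning: i doubles each step so iterations are log2(n)
Complexity: O(log n)

O(log n)


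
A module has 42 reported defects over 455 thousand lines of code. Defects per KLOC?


Defect density = defects / KLOC
Defect density = 42 / 455
Defect density = 0.092 defects/KLOC

0.092 defects/KLOC


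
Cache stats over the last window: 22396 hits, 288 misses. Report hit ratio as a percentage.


Formula: hit rate = hits / (hits + misses) * 100
hit rate = 22396 / (22396 + 288) * 100
hit rate = 22396 / 22684 * 100
hit rate = 98.73%

98.73%


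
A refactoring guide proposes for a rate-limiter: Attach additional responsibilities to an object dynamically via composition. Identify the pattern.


This matches the Decorator pattern

Decorator


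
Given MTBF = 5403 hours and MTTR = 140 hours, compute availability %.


Availability = MTBF / (MTBF + MTTR)
Availability = 5403 / (5403 + 140)
Availability = 5403 / 5543
Availability = 97.4743%

97.4743%


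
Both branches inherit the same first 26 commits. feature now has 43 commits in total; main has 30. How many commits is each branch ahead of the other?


Common ancestor: commit #26
feature commits after divergence: 43 - 26 = 17
main commits after divergence: 30 - 26 = 4
feature is 17 commits ahead of main
main is 4 commits ahead of feature

feature ahead: 17, main ahead: 4


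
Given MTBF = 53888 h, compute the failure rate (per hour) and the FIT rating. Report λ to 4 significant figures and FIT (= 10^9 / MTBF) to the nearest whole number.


Formula: λ = 1 / MTBF; FIT = λ × 1e9 = 1e9 / MTBF
λ = 1 / 53888 ≈ 1.856e-05 failures/hour
FIT = 1e9 / 53888 ≈ 18557 failures per 1e9 hours (nearest whole number)

λ = 1.856e-05 /h, FIT = 18557


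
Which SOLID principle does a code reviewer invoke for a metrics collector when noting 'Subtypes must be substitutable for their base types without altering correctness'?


This describes the Liskov Substitution Principle (LSP)

Liskov Substitution Principle (LSP)


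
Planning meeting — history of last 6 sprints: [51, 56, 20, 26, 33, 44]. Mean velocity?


Formula: Avg velocity = Total points / Number of sprints
Points: [51, 56, 20, 26, 33, 44]
Sum = 51 + 56 + 20 + 26 + 33 + 44 = 230
Avg velocity = 230 / 6 = 38.33 points/sprint

38.33 points/sprint


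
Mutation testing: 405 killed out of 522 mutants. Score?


Mutation score = killed / total * 100
Mutation score = 405 / 522 * 100
Mutation score = 77.59%

77.59%


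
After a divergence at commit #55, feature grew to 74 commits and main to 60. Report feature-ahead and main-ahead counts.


Common ancestor: commit #55
feature commits after divergence: 74 - 55 = 19
main commits after divergence: 60 - 55 = 5
feature is 19 commits ahead of main
main is 5 commits ahead of feature

feature ahead: 19, main ahead: 5


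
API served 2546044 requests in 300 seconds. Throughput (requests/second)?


Formula: throughput = requests / seconds
throughput = 2546044 / 300
throughput = 8486.81 requests/second

8486.81 requests/second


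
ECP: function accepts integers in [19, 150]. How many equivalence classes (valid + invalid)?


Valid range: [19, 150]
Class 1: x < 19 — invalid
Class 2: 19 ≤ x ≤ 150 — valid
Class 3: x > 150 — invalid
Total equivalence classes: 3

3 equivalence classes


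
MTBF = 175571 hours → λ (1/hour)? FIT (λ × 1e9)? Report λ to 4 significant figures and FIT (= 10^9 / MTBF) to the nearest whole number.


Formula: λ = 1 / MTBF; FIT = λ × 1e9 = 1e9 / MTBF
λ = 1 / 175571 ≈ 5.696e-06 failures/hour
FIT = 1e9 / 175571 ≈ 5696 failures per 1e9 hours (nearest whole number)

λ = 5.696e-06 /h, FIT = 5696


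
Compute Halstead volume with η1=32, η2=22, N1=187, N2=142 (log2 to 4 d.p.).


Formula: V = N * log2(η), where N = N1 + N2 and η = η1 + η2
η = 32 + 22 = 54
N = 187 + 142 = 329
log2(54) ≈ 5.7549
V = 329 * 5.7549 = 1893.36

1893.36


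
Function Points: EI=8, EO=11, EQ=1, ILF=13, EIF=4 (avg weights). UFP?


UFP = EI*4 + EO*5 + EQ*4 + ILF*10 + EIF*7
UFP = 8*4 + 11*5 + 1*4 + 13*10 + 4*7
UFP = 32 + 55 + 4 + 130 + 28
UFP = 249

249


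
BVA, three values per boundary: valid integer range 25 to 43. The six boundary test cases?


Range: [25, 43]
Boundaries: just below min, min, min+1, max-1, max, just above max
Values: [24, 25, 26, 42, 43, 44]

[24, 25, 26, 42, 43, 44]


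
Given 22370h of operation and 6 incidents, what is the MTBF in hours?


Formula: MTBF = Total operating time / Number of failures
MTBF = 22370 / 6
MTBF = 3728.33 hours

3728.33 hours


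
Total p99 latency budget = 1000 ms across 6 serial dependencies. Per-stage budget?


Formula: per_stage = total_budget / stages
per_stage = 1000 / 6
per_stage = 166.67 ms

166.67 ms


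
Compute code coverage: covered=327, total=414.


Coverage = covered / total * 100
Coverage = 327 / 414 * 100
Coverage = 78.99%

78.99%


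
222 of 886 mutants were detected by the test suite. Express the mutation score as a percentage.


Mutation score = killed / total * 100
Mutation score = 222 / 886 * 100
Mutation score = 25.06%

25.06%


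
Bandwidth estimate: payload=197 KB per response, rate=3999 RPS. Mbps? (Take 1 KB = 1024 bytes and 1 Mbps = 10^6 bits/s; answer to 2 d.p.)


Formula: Mbps = payload_bytes * RPS * 8 / 1e6
Payload per request = 197 KB = 197 * 1024 = 201728 bytes
Total bytes/sec = 201728 * 3999 = 806710272
Total bits/sec = 806710272 * 8 = 6453682176
Mbps = 6453682176 / 1e6 = 6453.68

6453.68 Mbps


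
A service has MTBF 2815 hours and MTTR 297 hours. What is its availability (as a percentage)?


Availability = MTBF / (MTBF + MTTR)
Availability = 2815 / (2815 + 297)
Availability = 2815 / 3112
Availability = 90.4563%

90.4563%


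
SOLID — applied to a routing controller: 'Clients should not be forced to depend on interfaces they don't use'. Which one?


This describes the Interface Segregation Principle (ISP)

Interface Segregation Principle (ISP)


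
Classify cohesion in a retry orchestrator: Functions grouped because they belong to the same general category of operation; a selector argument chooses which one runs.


Reasoning: Grouped by category of activity, not by data or sequence
Type: Logical cohesion

Logical cohesion


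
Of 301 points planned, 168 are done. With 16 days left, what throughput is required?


Formula: Required rate = Remaining points / Days left
Remaining = 301 - 168 = 133 points
Required rate = 133 / 16 = 8.31 points/day

8.31 points/day


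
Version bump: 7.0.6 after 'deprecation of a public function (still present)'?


Current: 7.0.6
Change category: 'deprecation of a public function (still present)' → minor bump
SemVer rule: minor bump → increment MINOR, reset PATCH to 0 (MAJOR unchanged)
New: 7.1.0

7.1.0


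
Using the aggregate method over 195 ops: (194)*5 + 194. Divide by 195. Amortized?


Formula: Amortized cost = Total cost / Operations
Total cost = (194 * 5) + (1 * 194)
Total cost = 970 + 194 = 1164
Amortized = 1164 / 195 = 5.9692

5.9692


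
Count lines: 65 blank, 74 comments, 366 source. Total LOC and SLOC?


Total LOC = blank + comment + code
Total LOC = 65 + 74 + 366 = 505
SLOC (source only) = code = 366

Total LOC: 505, SLOC: 366


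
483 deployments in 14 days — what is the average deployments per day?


Formula: deployments per day = releases / days
= 483 / 14
= 34.5 deploys/day
(equivalently, 241.5 deploys/week)

34.5 deploys/day


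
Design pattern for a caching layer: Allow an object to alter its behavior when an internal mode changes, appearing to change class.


This matches the State pattern

State


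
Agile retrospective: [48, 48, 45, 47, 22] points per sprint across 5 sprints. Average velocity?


Formula: Avg velocity = Total points / Number of sprints
Points: [48, 48, 45, 47, 22]
Sum = 48 + 48 + 45 + 47 + 22 = 210
Avg velocity = 210 / 5 = 42.0 points/sprint

42.0 points/sprint


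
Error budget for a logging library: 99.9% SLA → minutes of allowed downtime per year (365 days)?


Formula: allowed downtime = period * (100 - SLA) / 100
Period (year (365 days)) = 525600 minutes
Unavailability fraction = (100 - 99.9) / 100
Allowed downtime = 525600 * (100 - 99.9) / 100
Allowed downtime = 525.6 minutes

525.6 minutes


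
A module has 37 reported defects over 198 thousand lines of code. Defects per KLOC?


Defect density = defects / KLOC
Defect density = 37 / 198
Defect density = 0.187 defects/KLOC

0.187 defects/KLOC


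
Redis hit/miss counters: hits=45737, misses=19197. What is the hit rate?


Formula: hit rate = hits / (hits + misses) * 100
hit rate = 45737 / (45737 + 19197) * 100
hit rate = 45737 / 64934 * 100
hit rate = 70.44%

70.44%


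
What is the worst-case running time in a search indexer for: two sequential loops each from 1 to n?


Reasoning: sequential dominates: O(n) + O(n) = O(n)
Complexity: O(n)

O(n)


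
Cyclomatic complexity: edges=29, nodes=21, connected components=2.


Formula: V(G) = E - N + 2P
V(G) = 29 - 21 + 2*2
V(G) = 8 + 4
V(G) = 12

12


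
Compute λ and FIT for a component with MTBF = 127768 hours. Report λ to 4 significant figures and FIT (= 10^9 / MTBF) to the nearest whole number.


Formula: λ = 1 / MTBF; FIT = λ × 1e9 = 1e9 / MTBF
λ = 1 / 127768 ≈ 7.827e-06 failures/hour
FIT = 1e9 / 127768 ≈ 7827 failures per 1e9 hours (nearest whole number)

λ = 7.827e-06 /h, FIT = 7827


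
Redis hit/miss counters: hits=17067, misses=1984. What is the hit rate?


Formula: hit rate = hits / (hits + misses) * 100
hit rate = 17067 / (17067 + 1984) * 100
hit rate = 17067 / 19051 * 100
hit rate = 89.59%

89.59%


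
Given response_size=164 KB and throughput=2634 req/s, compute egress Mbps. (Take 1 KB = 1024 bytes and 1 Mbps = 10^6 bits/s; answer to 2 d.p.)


Formula: Mbps = payload_bytes * RPS * 8 / 1e6
Payload per request = 164 KB = 164 * 1024 = 167936 bytes
Total bytes/sec = 167936 * 2634 = 442343424
Total bits/sec = 442343424 * 8 = 3538747392
Mbps = 3538747392 / 1e6 = 3538.75

3538.75 Mbps


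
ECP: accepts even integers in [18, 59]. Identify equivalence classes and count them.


Constraint: even integers in [18, 59]
Class 1: x < 18 — out-of-range invalid
Class 2: x in [18,59] but odd — wrong type invalid
Class 3: x in [18,59] and even — valid
Class 4: x > 59 — out-of-range invalid
Total equivalence classes: 4

4 equivalence classes


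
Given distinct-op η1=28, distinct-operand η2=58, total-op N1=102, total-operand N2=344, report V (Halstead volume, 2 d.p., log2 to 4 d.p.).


Formula: V = N * log2(η), where N = N1 + N2 and η = η1 + η2
η = 28 + 58 = 86
N = 102 + 344 = 446
log2(86) ≈ 6.4263
V = 446 * 6.4263 = 2866.13

2866.13


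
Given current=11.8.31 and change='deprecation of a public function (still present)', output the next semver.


Current: 11.8.31
Change category: 'deprecation of a public function (still present)' → minor bump
SemVer rule: minor bump → increment MINOR, reset PATCH to 0 (MAJOR unchanged)
New: 11.9.0

11.9.0


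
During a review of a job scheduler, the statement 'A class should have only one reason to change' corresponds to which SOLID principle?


This describes the Single Responsibility Principle (SRP)

Single Responsibility Principle (SRP)


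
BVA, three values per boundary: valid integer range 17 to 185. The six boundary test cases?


Range: [17, 185]
Boundaries: just below min, min, min+1, max-1, max, just above max
Values: [16, 17, 18, 184, 185, 186]

[16, 17, 18, 184, 185, 186]


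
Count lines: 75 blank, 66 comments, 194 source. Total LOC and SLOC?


Total LOC = blank + comment + code
Total LOC = 75 + 66 + 194 = 335
SLOC (source only) = code = 194

Total LOC: 335, SLOC: 194


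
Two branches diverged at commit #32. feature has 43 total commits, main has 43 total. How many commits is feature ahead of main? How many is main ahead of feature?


Common ancestor: commit #32
feature commits after divergence: 43 - 32 = 11
main commits after divergence: 43 - 32 = 11
feature is 11 commits ahead of main
main is 11 commits ahead of feature

feature ahead: 11, main ahead: 11


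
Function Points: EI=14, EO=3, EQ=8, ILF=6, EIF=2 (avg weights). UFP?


UFP = EI*4 + EO*5 + EQ*4 + ILF*10 + EIF*7
UFP = 14*4 + 3*5 + 8*4 + 6*10 + 2*7
UFP = 56 + 15 + 32 + 60 + 14
UFP = 177

177


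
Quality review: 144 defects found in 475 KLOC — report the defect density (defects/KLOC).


Defect density = defects / KLOC
Defect density = 144 / 475
Defect density = 0.303 defects/KLOC

0.303 defects/KLOC


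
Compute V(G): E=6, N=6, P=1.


Formula: V(G) = E - N + 2P
V(G) = 6 - 6 + 2*1
V(G) = 0 + 2
V(G) = 2

2


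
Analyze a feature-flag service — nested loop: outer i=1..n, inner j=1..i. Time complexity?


Reasoning: triangle: n(n+1)/2 ~ n^2/2
Complexity: O(n^2)

O(n^2)


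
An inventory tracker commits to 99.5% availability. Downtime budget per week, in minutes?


Formula: allowed downtime = period * (100 - SLA) / 100
Period (week) = 10080 minutes
Unavailability fraction = (100 - 99.5) / 100
Allowed downtime = 10080 * (100 - 99.5) / 100
Allowed downtime = 50.4 minutes

50.4 minutes


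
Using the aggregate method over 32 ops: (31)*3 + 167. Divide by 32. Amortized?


Formula: Amortized cost = Total cost / Operations
Total cost = (31 * 3) + (1 * 167)
Total cost = 93 + 167 = 260
Amortized = 260 / 32 = 8.125

8.125


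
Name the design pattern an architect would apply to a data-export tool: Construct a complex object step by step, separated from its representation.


This matches the Builder pattern

Builder


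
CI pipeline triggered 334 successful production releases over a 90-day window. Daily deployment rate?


Formula: deployments per day = releases / days
= 334 / 90
= 3.711 deploys/day
(equivalently, 25.98 deploys/week)

3.711 deploys/day


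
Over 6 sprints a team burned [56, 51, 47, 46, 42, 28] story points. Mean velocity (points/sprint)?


Formula: Avg velocity = Total points / Number of sprints
Points: [56, 51, 47, 46, 42, 28]
Sum = 56 + 51 + 47 + 46 + 42 + 28 = 270
Avg velocity = 270 / 6 = 45.0 points/sprint

45.0 points/sprint


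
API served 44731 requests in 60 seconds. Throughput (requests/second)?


Formula: throughput = requests / seconds
throughput = 44731 / 60
throughput = 745.52 requests/second

745.52 requests/second


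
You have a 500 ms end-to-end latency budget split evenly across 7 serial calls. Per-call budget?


Formula: per_stage = total_budget / stages
per_stage = 500 / 7
per_stage = 71.43 ms

71.43 ms


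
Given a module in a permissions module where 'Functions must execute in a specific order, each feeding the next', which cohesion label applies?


Reasoning: Output of one is input to next
Type: Sequential cohesion

Sequential cohesion


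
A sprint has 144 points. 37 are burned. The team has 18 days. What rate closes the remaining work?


Formula: Required rate = Remaining points / Days left
Remaining = 144 - 37 = 107 points
Required rate = 107 / 18 = 5.94 points/day

5.94 points/day


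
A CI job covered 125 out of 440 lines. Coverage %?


Coverage = covered / total * 100
Coverage = 125 / 440 * 100
Coverage = 28.41%

28.41%


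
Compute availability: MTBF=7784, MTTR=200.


Availability = MTBF / (MTBF + MTTR)
Availability = 7784 / (7784 + 200)
Availability = 7784 / 7984
Availability = 97.495%

97.495%


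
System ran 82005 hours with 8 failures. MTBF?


Formula: MTBF = Total operating time / Number of failures
MTBF = 82005 / 8
MTBF = 10250.63 hours

10250.63 hours


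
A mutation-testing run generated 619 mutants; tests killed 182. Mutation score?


Mutation score = killed / total * 100
Mutation score = 182 / 619 * 100
Mutation score = 29.4%

29.4%


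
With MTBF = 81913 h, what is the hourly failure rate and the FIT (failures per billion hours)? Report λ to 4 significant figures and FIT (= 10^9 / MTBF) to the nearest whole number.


Formula: λ = 1 / MTBF; FIT = λ × 1e9 = 1e9 / MTBF
λ = 1 / 81913 ≈ 1.221e-05 failures/hour
FIT = 1e9 / 81913 ≈ 12208 failures per 1e9 hours (nearest whole number)

λ = 1.221e-05 /h, FIT = 12208


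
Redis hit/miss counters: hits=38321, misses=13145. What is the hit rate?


Formula: hit rate = hits / (hits + misses) * 100
hit rate = 38321 / (38321 + 13145) * 100
hit rate = 38321 / 51466 * 100
hit rate = 74.46%

74.46%


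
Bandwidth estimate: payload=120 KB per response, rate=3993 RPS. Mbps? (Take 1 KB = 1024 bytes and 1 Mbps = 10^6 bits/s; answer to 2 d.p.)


Formula: Mbps = payload_bytes * RPS * 8 / 1e6
Payload per request = 120 KB = 120 * 1024 = 122880 bytes
Total bytes/sec = 122880 * 3993 = 490659840
Total bits/sec = 490659840 * 8 = 3925278720
Mbps = 3925278720 / 1e6 = 3925.28

3925.28 Mbps


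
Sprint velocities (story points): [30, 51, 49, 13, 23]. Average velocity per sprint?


Formula: Avg velocity = Total points / Number of sprints
Points: [30, 51, 49, 13, 23]
Sum = 30 + 51 + 49 + 13 + 23 = 166
Avg velocity = 166 / 5 = 33.2 points/sprint

33.2 points/sprint


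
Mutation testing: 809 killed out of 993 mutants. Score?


Mutation score = killed / total * 100
Mutation score = 809 / 993 * 100
Mutation score = 81.47%

81.47%


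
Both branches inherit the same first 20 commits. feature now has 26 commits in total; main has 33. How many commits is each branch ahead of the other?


Common ancestor: commit #20
feature commits after divergence: 26 - 20 = 6
main commits after divergence: 33 - 20 = 13
feature is 6 commits ahead of main
main is 13 commits ahead of feature

feature ahead: 6, main ahead: 13


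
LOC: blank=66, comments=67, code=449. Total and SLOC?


Total LOC = blank + comment + code
Total LOC = 66 + 67 + 449 = 582
SLOC (source only) = code = 449

Total LOC: 582, SLOC: 449


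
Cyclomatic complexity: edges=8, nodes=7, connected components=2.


Formula: V(G) = E - N + 2P
V(G) = 8 - 7 + 2*2
V(G) = 1 + 4
V(G) = 5

5


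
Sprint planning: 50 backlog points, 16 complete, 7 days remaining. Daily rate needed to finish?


Formula: Required rate = Remaining points / Days left
Remaining = 50 - 16 = 34 points
Required rate = 34 / 7 = 4.86 points/day

4.86 points/day


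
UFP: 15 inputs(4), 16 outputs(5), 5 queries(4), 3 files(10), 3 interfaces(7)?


UFP = EI*4 + EO*5 + EQ*4 + ILF*10 + EIF*7
UFP = 15*4 + 16*5 + 5*4 + 3*10 + 3*7
UFP = 60 + 80 + 20 + 30 + 21
UFP = 211

211


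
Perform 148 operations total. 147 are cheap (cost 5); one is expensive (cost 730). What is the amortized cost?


Formula: Amortized cost = Total cost / Operations
Total cost = (147 * 5) + (1 * 730)
Total cost = 735 + 730 = 1465
Amortized = 1465 / 148 = 9.8986

9.8986


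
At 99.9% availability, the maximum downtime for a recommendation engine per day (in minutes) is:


Formula: allowed downtime = period * (100 - SLA) / 100
Period (day) = 1440 minutes
Unavailability fraction = (100 - 99.9) / 100
Allowed downtime = 1440 * (100 - 99.9) / 100
Allowed downtime = 1.44 minutes

1.44 minutes


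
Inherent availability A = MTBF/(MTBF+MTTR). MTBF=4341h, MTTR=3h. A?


Availability = MTBF / (MTBF + MTTR)
Availability = 4341 / (4341 + 3)
Availability = 4341 / 4344
Availability = 99.9309%

99.9309%


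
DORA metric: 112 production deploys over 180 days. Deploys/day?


Formula: deployments per day = releases / days
= 112 / 180
= 0.622 deploys/day
(equivalently, 4.36 deploys/week)

0.622 deploys/day


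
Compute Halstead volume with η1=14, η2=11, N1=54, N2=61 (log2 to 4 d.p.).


Formula: V = N * log2(η), where N = N1 + N2 and η = η1 + η2
η = 14 + 11 = 25
N = 54 + 61 = 115
log2(25) ≈ 4.6439
V = 115 * 4.6439 = 534.05

534.05


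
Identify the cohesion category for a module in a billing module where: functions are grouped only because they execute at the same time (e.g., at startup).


Reasoning: Related by timing only
Type: Temporal cohesion

Temporal cohesion


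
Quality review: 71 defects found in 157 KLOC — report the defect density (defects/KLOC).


Defect density = defects / KLOC
Defect density = 71 / 157
Defect density = 0.452 defects/KLOC

0.452 defects/KLOC


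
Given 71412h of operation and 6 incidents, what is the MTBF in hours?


Formula: MTBF = Total operating time / Number of failures
MTBF = 71412 / 6
MTBF = 11902.0 hours

11902.0 hours


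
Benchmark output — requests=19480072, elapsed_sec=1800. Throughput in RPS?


Formula: throughput = requests / seconds
throughput = 19480072 / 1800
throughput = 10822.26 requests/second

10822.26 requests/second


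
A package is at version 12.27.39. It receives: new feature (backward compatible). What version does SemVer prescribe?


Current: 12.27.39
Change category: 'new feature (backward compatible)' → minor bump
SemVer rule: minor bump → increment MINOR, reset PATCH to 0 (MAJOR unchanged)
New: 12.28.0

12.28.0


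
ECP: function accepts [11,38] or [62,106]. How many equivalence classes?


Valid ranges: [11,38] and [62,106]
Class 1: x < 11 — invalid
Class 2: 11 ≤ x ≤ 38 — valid
Class 3: 38 < x < 62 — invalid (gap between ranges)
Class 4: 62 ≤ x ≤ 106 — valid
Class 5: x > 106 — invalid
Total equivalence classes: 5

5 equivalence classes


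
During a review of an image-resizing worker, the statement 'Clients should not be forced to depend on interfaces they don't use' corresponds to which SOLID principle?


This describes the Interface Segregation Principle (ISP)

Interface Segregation Principle (ISP)
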